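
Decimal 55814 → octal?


Divide by 8 repeatedly:
55814 ÷ 8 = 6976 remainder 6
6976 ÷ 8 = 872 remainder 0
872 ÷ 8 = 109 remainder 0
109 ÷ 8 = 13 remainder 5
13 ÷ 8 = 1 remainder 5
1 ÷ 8 = 0 remainder 1
Reading remainders bottom-up:
= 0o155006


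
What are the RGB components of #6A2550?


Hex: #6A2550
R = 6A₁₆ = 106
G = 25₁₆ = 37
B = 50₁₆ = 80
= RGB(106, 37, 80)


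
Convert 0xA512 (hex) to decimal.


Positional values:
Position 0: 2 × 16^0 = 2 × 1 = 2
Position 1: 1 × 16^1 = 1 × 16 = 16
Position 2: 5 × 16^2 = 5 × 256 = 1280
Position 3: A × 16^3 = 10 × 4096 = 40960
Sum = 2 + 16 + 1280 + 40960
= 42258


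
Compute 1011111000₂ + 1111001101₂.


Align and add column by column (LSB to MSB, carry propagating):
  01011111000
+ 01111001101
  -----------
  col 0: 0 + 1 + 0 (carry in) = 1 → bit 1, carry out 0
  col 1: 0 + 0 + 0 (carry in) = 0 → bit 0, carry out 0
  col 2: 0 + 1 + 0 (carry in) = 1 → bit 1, carry out 0
  col 3: 1 + 1 + 0 (carry in) = 2 → bit 0, carry out 1
  col 4: 1 + 0 + 1 (carry in) = 2 → bit 0, carry out 1
  col 5: 1 + 0 + 1 (carry in) = 2 → bit 0, carry out 1
  col 6: 1 + 1 + 1 (carry in) = 3 → bit 1, carry out 1
  col 7: 1 + 1 + 1 (carry in) = 3 → bit 1, carry out 1
  col 8: 0 + 1 + 1 (carry in) = 2 → bit 0, carry out 1
  col 9: 1 + 1 + 1 (carry in) = 3 → bit 1, carry out 1
  col 10: 0 + 0 + 1 (carry in) = 1 → bit 1, carry out 0
Reading bits MSB→LSB: 11011000101
Strip leading zeros: 11011000101
= 11011000101


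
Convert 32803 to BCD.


Each digit → 4-bit binary:
  3 → 0011
  2 → 0010
  8 → 1000
  0 → 0000
  3 → 0011
= 0011 0010 1000 0000 0011


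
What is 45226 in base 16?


Divide by 16 repeatedly:
45226 ÷ 16 = 2826 remainder 10 (A)
2826 ÷ 16 = 176 remainder 10 (A)
176 ÷ 16 = 11 remainder 0 (0)
11 ÷ 16 = 0 remainder 11 (B)
Reading remainders bottom-up:
= 0xB0AA


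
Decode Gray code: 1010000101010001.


Gray code: 1010000101010001
MSB stays the same: 1
Each subsequent bit = prev_binary XOR current_gray:
  B[1] = 1 XOR 0 = 1
  B[2] = 1 XOR 1 = 0
  B[3] = 0 XOR 0 = 0
  B[4] = 0 XOR 0 = 0
  B[5] = 0 XOR 0 = 0
  B[6] = 0 XOR 0 = 0
  B[7] = 0 XOR 1 = 1
  B[8] = 1 XOR 0 = 1
  B[9] = 1 XOR 1 = 0
  B[10] = 0 XOR 0 = 0
  B[11] = 0 XOR 1 = 1
  B[12] = 1 XOR 0 = 1
  B[13] = 1 XOR 0 = 1
  B[14] = 1 XOR 0 = 1
  B[15] = 1 XOR 1 = 0
= 1100000110011110 (49566 decimal)


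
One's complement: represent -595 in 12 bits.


Original: 001001010011
Invert all bits:
  bit 0: 0 → 1
  bit 1: 0 → 1
  bit 2: 1 → 0
  bit 3: 0 → 1
  bit 4: 0 → 1
  bit 5: 1 → 0
  bit 6: 0 → 1
  bit 7: 1 → 0
  bit 8: 0 → 1
  bit 9: 0 → 1
  bit 10: 1 → 0
  bit 11: 1 → 0
= 110110101100


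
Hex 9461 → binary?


Each hex digit → 4 binary bits:
  9 = 1001
  4 = 0100
  6 = 0110
  1 = 0001
Concatenate: 1001 0100 0110 0001
= 1001010001100001


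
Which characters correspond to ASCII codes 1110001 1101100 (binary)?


Codes (binary): 1110001 1101100
Per-code ASCII lookup:
  1110001 = 113  (range 97-122: lowercase, 113 - 97 = 16) → 'q'
  1101100 = 108  (range 97-122: lowercase, 108 - 97 = 11) → 'l'
= 'ql'


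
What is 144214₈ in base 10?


Positional values:
Position 0: 4 × 8^0 = 4
Position 1: 1 × 8^1 = 8
Position 2: 2 × 8^2 = 128
Position 3: 4 × 8^3 = 2048
Position 4: 4 × 8^4 = 16384
Position 5: 1 × 8^5 = 32768
Sum = 4 + 8 + 128 + 2048 + 16384 + 32768
= 51340


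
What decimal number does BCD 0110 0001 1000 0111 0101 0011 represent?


Each 4-bit group → digit:
  0110 → 6
  0001 → 1
  1000 → 8
  0111 → 7
  0101 → 5
  0011 → 3
= 618753


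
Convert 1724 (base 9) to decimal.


Positional values (base 9):
  4 × 9^0 = 4 × 1 = 4
  2 × 9^1 = 2 × 9 = 18
  7 × 9^2 = 7 × 81 = 567
  1 × 9^3 = 1 × 729 = 729
Sum = 4 + 18 + 567 + 729
= 1318


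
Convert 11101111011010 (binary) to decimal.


Positional values:
Bit 1: 1 × 2^1 = 2
Bit 3: 1 × 2^3 = 8
Bit 4: 1 × 2^4 = 16
Bit 6: 1 × 2^6 = 64
Bit 7: 1 × 2^7 = 128
Bit 8: 1 × 2^8 = 256
Bit 9: 1 × 2^9 = 512
Bit 11: 1 × 2^11 = 2048
Bit 12: 1 × 2^12 = 4096
Bit 13: 1 × 2^13 = 8192
Sum = 2 + 8 + 16 + 64 + 128 + 256 + 512 + 2048 + 4096 + 8192
= 15322


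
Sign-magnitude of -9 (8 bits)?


Sign bit: 1 (negative)
Magnitude: 9 = 0001001
= 10001001


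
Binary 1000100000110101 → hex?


Group into 4-bit nibbles: 1000100000110101
  1000 = 8
  1000 = 8
  0011 = 3
  0101 = 5
= 0x8835


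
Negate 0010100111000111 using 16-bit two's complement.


Original: 0010100111000111
Step 1 - Invert all bits: 1101011000111000
Step 2 - Add 1: 1101011000111000 + 1
= 1101011000111001 (represents -10695)


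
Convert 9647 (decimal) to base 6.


Divide by 6 repeatedly:
9647 ÷ 6 = 1607 remainder 5
1607 ÷ 6 = 267 remainder 5
267 ÷ 6 = 44 remainder 3
44 ÷ 6 = 7 remainder 2
7 ÷ 6 = 1 remainder 1
1 ÷ 6 = 0 remainder 1
Reading remainders bottom-up:
= 112355


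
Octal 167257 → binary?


Each octal digit → 3 binary bits:
  1 = 001
  6 = 110
  7 = 111
  2 = 010
  5 = 101
  7 = 111
Concatenate: 001 110 111 010 101 111
= 001110111010101111


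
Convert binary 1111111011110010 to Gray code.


Binary: 1111111011110010
Gray code: G = B XOR (B >> 1)
B >> 1 = 0111111101111001
1111111011110010 XOR 0111111101111001:
  1 XOR 0 = 1
  1 XOR 1 = 0
  1 XOR 1 = 0
  1 XOR 1 = 0
  1 XOR 1 = 0
  1 XOR 1 = 0
  1 XOR 1 = 0
  0 XOR 1 = 1
  1 XOR 0 = 1
  1 XOR 1 = 0
  1 XOR 1 = 0
  1 XOR 1 = 0
  0 XOR 1 = 1
  0 XOR 0 = 0
  1 XOR 0 = 1
  0 XOR 1 = 1
= 1000000110001011


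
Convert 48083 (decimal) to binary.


Divide by 2 repeatedly:
48083 ÷ 2 = 24041 remainder 1
24041 ÷ 2 = 12020 remainder 1
12020 ÷ 2 = 6010 remainder 0
6010 ÷ 2 = 3005 remainder 0
3005 ÷ 2 = 1502 remainder 1
1502 ÷ 2 = 751 remainder 0
751 ÷ 2 = 375 remainder 1
375 ÷ 2 = 187 remainder 1
187 ÷ 2 = 93 remainder 1
93 ÷ 2 = 46 remainder 1
46 ÷ 2 = 23 remainder 0
23 ÷ 2 = 11 remainder 1
11 ÷ 2 = 5 remainder 1
5 ÷ 2 = 2 remainder 1
2 ÷ 2 = 1 remainder 0
1 ÷ 2 = 0 remainder 1
Reading remainders bottom-up:
= 1011101111010011


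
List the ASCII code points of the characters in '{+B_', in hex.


String: '{+B_'  (4 characters)
Per-character ASCII lookup:
  '{': special character: '{' = 123 → 0x7B
  '+': special character: '+' = 43 → 0x2B
  'B': uppercase starts at 65: 'B' = 65 + 1 = 66 → 0x42
  '_': special character: '_' = 95 → 0x5F
= 0x7B 0x2B 0x42 0x5F


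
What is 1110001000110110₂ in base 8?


Group into 3-bit groups: 001110001000110110
  001 = 1
  110 = 6
  001 = 1
  000 = 0
  110 = 6
  110 = 6
= 0o161066


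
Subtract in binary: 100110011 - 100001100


Align and subtract column by column (LSB to MSB, borrowing when needed):
  100110011
- 100001100
  ---------
  col 0: (1 - 0 borrow-in) - 0 → 1 - 0 = 1, borrow out 0
  col 1: (1 - 0 borrow-in) - 0 → 1 - 0 = 1, borrow out 0
  col 2: (0 - 0 borrow-in) - 1 → borrow from next column: (0+2) - 1 = 1, borrow out 1
  col 3: (0 - 1 borrow-in) - 1 → borrow from next column: (-1+2) - 1 = 0, borrow out 1
  col 4: (1 - 1 borrow-in) - 0 → 0 - 0 = 0, borrow out 0
  col 5: (1 - 0 borrow-in) - 0 → 1 - 0 = 1, borrow out 0
  col 6: (0 - 0 borrow-in) - 0 → 0 - 0 = 0, borrow out 0
  col 7: (0 - 0 borrow-in) - 0 → 0 - 0 = 0, borrow out 0
  col 8: (1 - 0 borrow-in) - 1 → 1 - 1 = 0, borrow out 0
Reading bits MSB→LSB: 000100111
Strip leading zeros: 100111
= 100111


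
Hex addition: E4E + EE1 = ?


Align and add column by column (LSB to MSB, each column mod 16 with carry):
  0E4E
+ 0EE1
  ----
  col 0: E(14) + 1(1) + 0 (carry in) = 15 → F(15), carry out 0
  col 1: 4(4) + E(14) + 0 (carry in) = 18 → 2(2), carry out 1
  col 2: E(14) + E(14) + 1 (carry in) = 29 → D(13), carry out 1
  col 3: 0(0) + 0(0) + 1 (carry in) = 1 → 1(1), carry out 0
Reading digits MSB→LSB: 1D2F
Strip leading zeros: 1D2F
= 0x1D2F


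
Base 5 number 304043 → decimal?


Positional values (base 5):
  3 × 5^0 = 3 × 1 = 3
  4 × 5^1 = 4 × 5 = 20
  0 × 5^2 = 0 × 25 = 0
  4 × 5^3 = 4 × 125 = 500
  0 × 5^4 = 0 × 625 = 0
  3 × 5^5 = 3 × 3125 = 9375
Sum = 3 + 20 + 0 + 500 + 0 + 9375
= 9898


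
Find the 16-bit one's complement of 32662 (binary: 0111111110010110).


Original: 0111111110010110
Invert all bits:
  bit 0: 0 → 1
  bit 1: 1 → 0
  bit 2: 1 → 0
  bit 3: 1 → 0
  bit 4: 1 → 0
  bit 5: 1 → 0
  bit 6: 1 → 0
  bit 7: 1 → 0
  bit 8: 1 → 0
  bit 9: 0 → 1
  bit 10: 0 → 1
  bit 11: 1 → 0
  bit 12: 0 → 1
  bit 13: 1 → 0
  bit 14: 1 → 0
  bit 15: 0 → 1
= 1000000001101001


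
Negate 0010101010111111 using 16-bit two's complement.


Original: 0010101010111111
Step 1 - Invert all bits: 1101010101000000
Step 2 - Add 1: 1101010101000000 + 1
= 1101010101000001 (represents -10943)


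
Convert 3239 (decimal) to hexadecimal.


Divide by 16 repeatedly:
3239 ÷ 16 = 202 remainder 7 (7)
202 ÷ 16 = 12 remainder 10 (A)
12 ÷ 16 = 0 remainder 12 (C)
Reading remainders bottom-up:
= 0xCA7


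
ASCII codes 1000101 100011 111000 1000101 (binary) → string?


Codes (binary): 1000101 100011 111000 1000101
Per-code ASCII lookup:
  1000101 = 69  (range 65-90: uppercase, 69 - 65 = 4) → 'E'
  100011 = 35  (special character) → '#'
  111000 = 56  (range 48-57: digits, 56 - 48 = 8) → '8'
  1000101 = 69  (range 65-90: uppercase, 69 - 65 = 4) → 'E'
= 'E#8E'


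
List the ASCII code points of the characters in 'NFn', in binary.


String: 'NFn'  (3 characters)
Per-character ASCII lookup:
  'N': uppercase starts at 65: 'N' = 65 + 13 = 78 → 1001110
  'F': uppercase starts at 65: 'F' = 65 + 5 = 70 → 1000110
  'n': lowercase starts at 97: 'n' = 97 + 13 = 110 → 1101110
= 1001110 1000110 1101110


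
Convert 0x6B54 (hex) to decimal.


Positional values:
Position 0: 4 × 16^0 = 4 × 1 = 4
Position 1: 5 × 16^1 = 5 × 16 = 80
Position 2: B × 16^2 = 11 × 256 = 2816
Position 3: 6 × 16^3 = 6 × 4096 = 24576
Sum = 4 + 80 + 2816 + 24576
= 27476


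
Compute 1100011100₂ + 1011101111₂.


Align and add column by column (LSB to MSB, carry propagating):
  01100011100
+ 01011101111
  -----------
  col 0: 0 + 1 + 0 (carry in) = 1 → bit 1, carry out 0
  col 1: 0 + 1 + 0 (carry in) = 1 → bit 1, carry out 0
  col 2: 1 + 1 + 0 (carry in) = 2 → bit 0, carry out 1
  col 3: 1 + 1 + 1 (carry in) = 3 → bit 1, carry out 1
  col 4: 1 + 0 + 1 (carry in) = 2 → bit 0, carry out 1
  col 5: 0 + 1 + 1 (carry in) = 2 → bit 0, carry out 1
  col 6: 0 + 1 + 1 (carry in) = 2 → bit 0, carry out 1
  col 7: 0 + 1 + 1 (carry in) = 2 → bit 0, carry out 1
  col 8: 1 + 0 + 1 (carry in) = 2 → bit 0, carry out 1
  col 9: 1 + 1 + 1 (carry in) = 3 → bit 1, carry out 1
  col 10: 0 + 0 + 1 (carry in) = 1 → bit 1, carry out 0
Reading bits MSB→LSB: 11000001011
Strip leading zeros: 11000001011
= 11000001011


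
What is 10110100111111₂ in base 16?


Group into 4-bit nibbles: 0010110100111111
  0010 = 2
  1101 = D
  0011 = 3
  1111 = F
= 0x2D3F


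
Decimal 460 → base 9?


Divide by 9 repeatedly:
460 ÷ 9 = 51 remainder 1
51 ÷ 9 = 5 remainder 6
5 ÷ 9 = 0 remainder 5
Reading remainders bottom-up:
= 561


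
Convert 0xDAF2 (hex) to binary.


Each hex digit → 4 binary bits:
  D = 1101
  A = 1010
  F = 1111
  2 = 0010
Concatenate: 1101 1010 1111 0010
= 1101101011110010


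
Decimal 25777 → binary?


Divide by 2 repeatedly:
25777 ÷ 2 = 12888 remainder 1
12888 ÷ 2 = 6444 remainder 0
6444 ÷ 2 = 3222 remainder 0
3222 ÷ 2 = 1611 remainder 0
1611 ÷ 2 = 805 remainder 1
805 ÷ 2 = 402 remainder 1
402 ÷ 2 = 201 remainder 0
201 ÷ 2 = 100 remainder 1
100 ÷ 2 = 50 remainder 0
50 ÷ 2 = 25 remainder 0
25 ÷ 2 = 12 remainder 1
12 ÷ 2 = 6 remainder 0
6 ÷ 2 = 3 remainder 0
3 ÷ 2 = 1 remainder 1
1 ÷ 2 = 0 remainder 1
Reading remainders bottom-up:
= 110010010110001


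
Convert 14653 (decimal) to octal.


Divide by 8 repeatedly:
14653 ÷ 8 = 1831 remainder 5
1831 ÷ 8 = 228 remainder 7
228 ÷ 8 = 28 remainder 4
28 ÷ 8 = 3 remainder 4
3 ÷ 8 = 0 remainder 3
Reading remainders bottom-up:
= 0o34475


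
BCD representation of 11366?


Each digit → 4-bit binary:
  1 → 0001
  1 → 0001
  3 → 0011
  6 → 0110
  6 → 0110
= 0001 0001 0011 0110 0110


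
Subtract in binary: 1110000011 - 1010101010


Align and subtract column by column (LSB to MSB, borrowing when needed):
  1110000011
- 1010101010
  ----------
  col 0: (1 - 0 borrow-in) - 0 → 1 - 0 = 1, borrow out 0
  col 1: (1 - 0 borrow-in) - 1 → 1 - 1 = 0, borrow out 0
  col 2: (0 - 0 borrow-in) - 0 → 0 - 0 = 0, borrow out 0
  col 3: (0 - 0 borrow-in) - 1 → borrow from next column: (0+2) - 1 = 1, borrow out 1
  col 4: (0 - 1 borrow-in) - 0 → borrow from next column: (-1+2) - 0 = 1, borrow out 1
  col 5: (0 - 1 borrow-in) - 1 → borrow from next column: (-1+2) - 1 = 0, borrow out 1
  col 6: (0 - 1 borrow-in) - 0 → borrow from next column: (-1+2) - 0 = 1, borrow out 1
  col 7: (1 - 1 borrow-in) - 1 → borrow from next column: (0+2) - 1 = 1, borrow out 1
  col 8: (1 - 1 borrow-in) - 0 → 0 - 0 = 0, borrow out 0
  col 9: (1 - 0 borrow-in) - 1 → 1 - 1 = 0, borrow out 0
Reading bits MSB→LSB: 0011011001
Strip leading zeros: 11011001
= 11011001


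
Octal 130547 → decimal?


Positional values:
Position 0: 7 × 8^0 = 7
Position 1: 4 × 8^1 = 32
Position 2: 5 × 8^2 = 320
Position 3: 0 × 8^3 = 0
Position 4: 3 × 8^4 = 12288
Position 5: 1 × 8^5 = 32768
Sum = 7 + 32 + 320 + 0 + 12288 + 32768
= 45415


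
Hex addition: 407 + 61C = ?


Align and add column by column (LSB to MSB, each column mod 16 with carry):
  0407
+ 061C
  ----
  col 0: 7(7) + C(12) + 0 (carry in) = 19 → 3(3), carry out 1
  col 1: 0(0) + 1(1) + 1 (carry in) = 2 → 2(2), carry out 0
  col 2: 4(4) + 6(6) + 0 (carry in) = 10 → A(10), carry out 0
  col 3: 0(0) + 0(0) + 0 (carry in) = 0 → 0(0), carry out 0
Reading digits MSB→LSB: 0A23
Strip leading zeros: A23
= 0xA23


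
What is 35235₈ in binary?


Each octal digit → 3 binary bits:
  3 = 011
  5 = 101
  2 = 010
  3 = 011
  5 = 101
Concatenate: 011 101 010 011 101
= 011101010011101


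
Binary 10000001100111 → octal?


Group into 3-bit groups: 010000001100111
  010 = 2
  000 = 0
  001 = 1
  100 = 4
  111 = 7
= 0o20147


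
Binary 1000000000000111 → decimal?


Positional values:
Bit 0: 1 × 2^0 = 1
Bit 1: 1 × 2^1 = 2
Bit 2: 1 × 2^2 = 4
Bit 15: 1 × 2^15 = 32768
Sum = 1 + 2 + 4 + 32768
= 32775


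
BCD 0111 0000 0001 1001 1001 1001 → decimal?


Each 4-bit group → digit:
  0111 → 7
  0000 → 0
  0001 → 1
  1001 → 9
  1001 → 9
  1001 → 9
= 701999


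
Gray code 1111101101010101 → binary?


Gray code: 1111101101010101
MSB stays the same: 1
Each subsequent bit = prev_binary XOR current_gray:
  B[1] = 1 XOR 1 = 0
  B[2] = 0 XOR 1 = 1
  B[3] = 1 XOR 1 = 0
  B[4] = 0 XOR 1 = 1
  B[5] = 1 XOR 0 = 1
  B[6] = 1 XOR 1 = 0
  B[7] = 0 XOR 1 = 1
  B[8] = 1 XOR 0 = 1
  B[9] = 1 XOR 1 = 0
  B[10] = 0 XOR 0 = 0
  B[11] = 0 XOR 1 = 1
  B[12] = 1 XOR 0 = 1
  B[13] = 1 XOR 1 = 0
  B[14] = 0 XOR 0 = 0
  B[15] = 0 XOR 1 = 1
= 1010110110011001 (44441 decimal)


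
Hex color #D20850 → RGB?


Hex: #D20850
R = D2₁₆ = 210
G = 08₁₆ = 8
B = 50₁₆ = 80
= RGB(210, 8, 80)


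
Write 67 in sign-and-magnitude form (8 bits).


Sign bit: 0 (positive)
Magnitude: 67 = 1000011
= 01000011


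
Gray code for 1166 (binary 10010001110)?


Binary: 10010001110
Gray code: G = B XOR (B >> 1)
B >> 1 = 01001000111
10010001110 XOR 01001000111:
  1 XOR 0 = 1
  0 XOR 1 = 1
  0 XOR 0 = 0
  1 XOR 0 = 1
  0 XOR 1 = 1
  0 XOR 0 = 0
  0 XOR 0 = 0
  1 XOR 0 = 1
  1 XOR 1 = 0
  1 XOR 1 = 0
  0 XOR 1 = 1
= 11011001001


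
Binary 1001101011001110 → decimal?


Positional values:
Bit 1: 1 × 2^1 = 2
Bit 2: 1 × 2^2 = 4
Bit 3: 1 × 2^3 = 8
Bit 6: 1 × 2^6 = 64
Bit 7: 1 × 2^7 = 128
Bit 9: 1 × 2^9 = 512
Bit 11: 1 × 2^11 = 2048
Bit 12: 1 × 2^12 = 4096
Bit 15: 1 × 2^15 = 32768
Sum = 2 + 4 + 8 + 64 + 128 + 512 + 2048 + 4096 + 32768
= 39630


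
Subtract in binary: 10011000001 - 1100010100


Align and subtract column by column (LSB to MSB, borrowing when needed):
  10011000001
- 01100010100
  -----------
  col 0: (1 - 0 borrow-in) - 0 → 1 - 0 = 1, borrow out 0
  col 1: (0 - 0 borrow-in) - 0 → 0 - 0 = 0, borrow out 0
  col 2: (0 - 0 borrow-in) - 1 → borrow from next column: (0+2) - 1 = 1, borrow out 1
  col 3: (0 - 1 borrow-in) - 0 → borrow from next column: (-1+2) - 0 = 1, borrow out 1
  col 4: (0 - 1 borrow-in) - 1 → borrow from next column: (-1+2) - 1 = 0, borrow out 1
  col 5: (0 - 1 borrow-in) - 0 → borrow from next column: (-1+2) - 0 = 1, borrow out 1
  col 6: (1 - 1 borrow-in) - 0 → 0 - 0 = 0, borrow out 0
  col 7: (1 - 0 borrow-in) - 0 → 1 - 0 = 1, borrow out 0
  col 8: (0 - 0 borrow-in) - 1 → borrow from next column: (0+2) - 1 = 1, borrow out 1
  col 9: (0 - 1 borrow-in) - 1 → borrow from next column: (-1+2) - 1 = 0, borrow out 1
  col 10: (1 - 1 borrow-in) - 0 → 0 - 0 = 0, borrow out 0
Reading bits MSB→LSB: 00110101101
Strip leading zeros: 110101101
= 110101101


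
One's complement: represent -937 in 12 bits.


Original: 001110101001
Invert all bits:
  bit 0: 0 → 1
  bit 1: 0 → 1
  bit 2: 1 → 0
  bit 3: 1 → 0
  bit 4: 1 → 0
  bit 5: 0 → 1
  bit 6: 1 → 0
  bit 7: 0 → 1
  bit 8: 1 → 0
  bit 9: 0 → 1
  bit 10: 0 → 1
  bit 11: 1 → 0
= 110001010110


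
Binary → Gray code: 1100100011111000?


Binary: 1100100011111000
Gray code: G = B XOR (B >> 1)
B >> 1 = 0110010001111100
1100100011111000 XOR 0110010001111100:
  1 XOR 0 = 1
  1 XOR 1 = 0
  0 XOR 1 = 1
  0 XOR 0 = 0
  1 XOR 0 = 1
  0 XOR 1 = 1
  0 XOR 0 = 0
  0 XOR 0 = 0
  1 XOR 0 = 1
  1 XOR 1 = 0
  1 XOR 1 = 0
  1 XOR 1 = 0
  1 XOR 1 = 0
  0 XOR 1 = 1
  0 XOR 0 = 0
  0 XOR 0 = 0
= 1010110010000100


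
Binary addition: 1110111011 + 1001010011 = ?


Align and add column by column (LSB to MSB, carry propagating):
  01110111011
+ 01001010011
  -----------
  col 0: 1 + 1 + 0 (carry in) = 2 → bit 0, carry out 1
  col 1: 1 + 1 + 1 (carry in) = 3 → bit 1, carry out 1
  col 2: 0 + 0 + 1 (carry in) = 1 → bit 1, carry out 0
  col 3: 1 + 0 + 0 (carry in) = 1 → bit 1, carry out 0
  col 4: 1 + 1 + 0 (carry in) = 2 → bit 0, carry out 1
  col 5: 1 + 0 + 1 (carry in) = 2 → bit 0, carry out 1
  col 6: 0 + 1 + 1 (carry in) = 2 → bit 0, carry out 1
  col 7: 1 + 0 + 1 (carry in) = 2 → bit 0, carry out 1
  col 8: 1 + 0 + 1 (carry in) = 2 → bit 0, carry out 1
  col 9: 1 + 1 + 1 (carry in) = 3 → bit 1, carry out 1
  col 10: 0 + 0 + 1 (carry in) = 1 → bit 1, carry out 0
Reading bits MSB→LSB: 11000001110
Strip leading zeros: 11000001110
= 11000001110


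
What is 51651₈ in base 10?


Positional values:
Position 0: 1 × 8^0 = 1
Position 1: 5 × 8^1 = 40
Position 2: 6 × 8^2 = 384
Position 3: 1 × 8^3 = 512
Position 4: 5 × 8^4 = 20480
Sum = 1 + 40 + 384 + 512 + 20480
= 21417


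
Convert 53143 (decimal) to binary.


Divide by 2 repeatedly:
53143 ÷ 2 = 26571 remainder 1
26571 ÷ 2 = 13285 remainder 1
13285 ÷ 2 = 6642 remainder 1
6642 ÷ 2 = 3321 remainder 0
3321 ÷ 2 = 1660 remainder 1
1660 ÷ 2 = 830 remainder 0
830 ÷ 2 = 415 remainder 0
415 ÷ 2 = 207 remainder 1
207 ÷ 2 = 103 remainder 1
103 ÷ 2 = 51 remainder 1
51 ÷ 2 = 25 remainder 1
25 ÷ 2 = 12 remainder 1
12 ÷ 2 = 6 remainder 0
6 ÷ 2 = 3 remainder 0
3 ÷ 2 = 1 remainder 1
1 ÷ 2 = 0 remainder 1
Reading remainders bottom-up:
= 1100111110010111


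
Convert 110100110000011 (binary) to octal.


Group into 3-bit groups: 110100110000011
  110 = 6
  100 = 4
  110 = 6
  000 = 0
  011 = 3
= 0o64603


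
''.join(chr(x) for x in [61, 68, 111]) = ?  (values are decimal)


Codes (decimal): 61 68 111
Per-code ASCII lookup:
  61  (special character) → '='
  68  (range 65-90: uppercase, 68 - 65 = 3) → 'D'
  111  (range 97-122: lowercase, 111 - 97 = 14) → 'o'
= '=Do'


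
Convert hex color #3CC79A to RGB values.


Hex: #3CC79A
R = 3C₁₆ = 60
G = C7₁₆ = 199
B = 9A₁₆ = 154
= RGB(60, 199, 154)


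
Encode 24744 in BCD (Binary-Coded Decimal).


Each digit → 4-bit binary:
  2 → 0010
  4 → 0100
  7 → 0111
  4 → 0100
  4 → 0100
= 0010 0100 0111 0100 0100


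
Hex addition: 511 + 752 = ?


Align and add column by column (LSB to MSB, each column mod 16 with carry):
  0511
+ 0752
  ----
  col 0: 1(1) + 2(2) + 0 (carry in) = 3 → 3(3), carry out 0
  col 1: 1(1) + 5(5) + 0 (carry in) = 6 → 6(6), carry out 0
  col 2: 5(5) + 7(7) + 0 (carry in) = 12 → C(12), carry out 0
  col 3: 0(0) + 0(0) + 0 (carry in) = 0 → 0(0), carry out 0
Reading digits MSB→LSB: 0C63
Strip leading zeros: C63
= 0xC63


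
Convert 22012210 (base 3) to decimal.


Positional values (base 3):
  0 × 3^0 = 0 × 1 = 0
  1 × 3^1 = 1 × 3 = 3
  2 × 3^2 = 2 × 9 = 18
  2 × 3^3 = 2 × 27 = 54
  1 × 3^4 = 1 × 81 = 81
  0 × 3^5 = 0 × 243 = 0
  2 × 3^6 = 2 × 729 = 1458
  2 × 3^7 = 2 × 2187 = 4374
Sum = 0 + 3 + 18 + 54 + 81 + 0 + 1458 + 4374
= 5988


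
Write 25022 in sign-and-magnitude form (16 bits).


Sign bit: 0 (positive)
Magnitude: 25022 = 110000110111110
= 0110000110111110


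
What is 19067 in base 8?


Divide by 8 repeatedly:
19067 ÷ 8 = 2383 remainder 3
2383 ÷ 8 = 297 remainder 7
297 ÷ 8 = 37 remainder 1
37 ÷ 8 = 4 remainder 5
4 ÷ 8 = 0 remainder 4
Reading remainders bottom-up:
= 0o45173


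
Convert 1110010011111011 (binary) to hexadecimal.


Group into 4-bit nibbles: 1110010011111011
  1110 = E
  0100 = 4
  1111 = F
  1011 = B
= 0xE4FB


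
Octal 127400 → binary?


Each octal digit → 3 binary bits:
  1 = 001
  2 = 010
  7 = 111
  4 = 100
  0 = 000
  0 = 000
Concatenate: 001 010 111 100 000 000
= 001010111100000000


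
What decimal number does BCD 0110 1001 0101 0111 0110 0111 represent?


Each 4-bit group → digit:
  0110 → 6
  1001 → 9
  0101 → 5
  0111 → 7
  0110 → 6
  0111 → 7
= 695767


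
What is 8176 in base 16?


Divide by 16 repeatedly:
8176 ÷ 16 = 511 remainder 0 (0)
511 ÷ 16 = 31 remainder 15 (F)
31 ÷ 16 = 1 remainder 15 (F)
1 ÷ 16 = 0 remainder 1 (1)
Reading remainders bottom-up:
= 0x1FF0


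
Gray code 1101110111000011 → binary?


Gray code: 1101110111000011
MSB stays the same: 1
Each subsequent bit = prev_binary XOR current_gray:
  B[1] = 1 XOR 1 = 0
  B[2] = 0 XOR 0 = 0
  B[3] = 0 XOR 1 = 1
  B[4] = 1 XOR 1 = 0
  B[5] = 0 XOR 1 = 1
  B[6] = 1 XOR 0 = 1
  B[7] = 1 XOR 1 = 0
  B[8] = 0 XOR 1 = 1
  B[9] = 1 XOR 1 = 0
  B[10] = 0 XOR 0 = 0
  B[11] = 0 XOR 0 = 0
  B[12] = 0 XOR 0 = 0
  B[13] = 0 XOR 0 = 0
  B[14] = 0 XOR 1 = 1
  B[15] = 1 XOR 1 = 0
= 1001011010000010 (38530 decimal)


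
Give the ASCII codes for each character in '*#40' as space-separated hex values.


String: '*#40'  (4 characters)
Per-character ASCII lookup:
  '*': special character: '*' = 42 → 0x2A
  '#': special character: '#' = 35 → 0x23
  '4': digits start at 48: '4' = 48 + 4 = 52 → 0x34
  '0': digits start at 48: '0' = 48 + 0 = 48 → 0x30
= 0x2A 0x23 0x34 0x30


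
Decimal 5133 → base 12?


Divide by 12 repeatedly:
5133 ÷ 12 = 427 remainder 9
427 ÷ 12 = 35 remainder 7
35 ÷ 12 = 2 remainder 11
2 ÷ 12 = 0 remainder 2
Reading remainders bottom-up:
= 2B79


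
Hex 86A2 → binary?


Each hex digit → 4 binary bits:
  8 = 1000
  6 = 0110
  A = 1010
  2 = 0010
Concatenate: 1000 0110 1010 0010
= 1000011010100010


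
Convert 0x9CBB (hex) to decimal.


Positional values:
Position 0: B × 16^0 = 11 × 1 = 11
Position 1: B × 16^1 = 11 × 16 = 176
Position 2: C × 16^2 = 12 × 256 = 3072
Position 3: 9 × 16^3 = 9 × 4096 = 36864
Sum = 11 + 176 + 3072 + 36864
= 40123


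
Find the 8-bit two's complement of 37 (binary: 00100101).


Original: 00100101
Step 1 - Invert all bits: 11011010
Step 2 - Add 1: 11011010 + 1
= 11011011 (represents -37)


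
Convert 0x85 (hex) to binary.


Each hex digit → 4 binary bits:
  8 = 1000
  5 = 0101
Concatenate: 1000 0101
= 10000101


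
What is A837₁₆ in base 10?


Positional values:
Position 0: 7 × 16^0 = 7 × 1 = 7
Position 1: 3 × 16^1 = 3 × 16 = 48
Position 2: 8 × 16^2 = 8 × 256 = 2048
Position 3: A × 16^3 = 10 × 4096 = 40960
Sum = 7 + 48 + 2048 + 40960
= 43063


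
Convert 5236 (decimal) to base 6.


Divide by 6 repeatedly:
5236 ÷ 6 = 872 remainder 4
872 ÷ 6 = 145 remainder 2
145 ÷ 6 = 24 remainder 1
24 ÷ 6 = 4 remainder 0
4 ÷ 6 = 0 remainder 4
Reading remainders bottom-up:
= 40124


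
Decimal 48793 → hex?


Divide by 16 repeatedly:
48793 ÷ 16 = 3049 remainder 9 (9)
3049 ÷ 16 = 190 remainder 9 (9)
190 ÷ 16 = 11 remainder 14 (E)
11 ÷ 16 = 0 remainder 11 (B)
Reading remainders bottom-up:
= 0xBE99


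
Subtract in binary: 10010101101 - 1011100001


Align and subtract column by column (LSB to MSB, borrowing when needed):
  10010101101
- 01011100001
  -----------
  col 0: (1 - 0 borrow-in) - 1 → 1 - 1 = 0, borrow out 0
  col 1: (0 - 0 borrow-in) - 0 → 0 - 0 = 0, borrow out 0
  col 2: (1 - 0 borrow-in) - 0 → 1 - 0 = 1, borrow out 0
  col 3: (1 - 0 borrow-in) - 0 → 1 - 0 = 1, borrow out 0
  col 4: (0 - 0 borrow-in) - 0 → 0 - 0 = 0, borrow out 0
  col 5: (1 - 0 borrow-in) - 1 → 1 - 1 = 0, borrow out 0
  col 6: (0 - 0 borrow-in) - 1 → borrow from next column: (0+2) - 1 = 1, borrow out 1
  col 7: (1 - 1 borrow-in) - 1 → borrow from next column: (0+2) - 1 = 1, borrow out 1
  col 8: (0 - 1 borrow-in) - 0 → borrow from next column: (-1+2) - 0 = 1, borrow out 1
  col 9: (0 - 1 borrow-in) - 1 → borrow from next column: (-1+2) - 1 = 0, borrow out 1
  col 10: (1 - 1 borrow-in) - 0 → 0 - 0 = 0, borrow out 0
Reading bits MSB→LSB: 00111001100
Strip leading zeros: 111001100
= 111001100


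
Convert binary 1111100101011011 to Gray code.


Binary: 1111100101011011
Gray code: G = B XOR (B >> 1)
B >> 1 = 0111110010101101
1111100101011011 XOR 0111110010101101:
  1 XOR 0 = 1
  1 XOR 1 = 0
  1 XOR 1 = 0
  1 XOR 1 = 0
  1 XOR 1 = 0
  0 XOR 1 = 1
  0 XOR 0 = 0
  1 XOR 0 = 1
  0 XOR 1 = 1
  1 XOR 0 = 1
  0 XOR 1 = 1
  1 XOR 0 = 1
  1 XOR 1 = 0
  0 XOR 1 = 1
  1 XOR 0 = 1
  1 XOR 1 = 0
= 1000010111110110


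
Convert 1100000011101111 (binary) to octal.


Group into 3-bit groups: 001100000011101111
  001 = 1
  100 = 4
  000 = 0
  011 = 3
  101 = 5
  111 = 7
= 0o140357


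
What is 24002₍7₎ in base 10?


Positional values (base 7):
  2 × 7^0 = 2 × 1 = 2
  0 × 7^1 = 0 × 7 = 0
  0 × 7^2 = 0 × 49 = 0
  4 × 7^3 = 4 × 343 = 1372
  2 × 7^4 = 2 × 2401 = 4802
Sum = 2 + 0 + 0 + 1372 + 4802
= 6176


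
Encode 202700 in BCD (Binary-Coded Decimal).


Each digit → 4-bit binary:
  2 → 0010
  0 → 0000
  2 → 0010
  7 → 0111
  0 → 0000
  0 → 0000
= 0010 0000 0010 0111 0000 0000


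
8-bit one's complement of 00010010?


Original: 00010010
Invert all bits:
  bit 0: 0 → 1
  bit 1: 0 → 1
  bit 2: 0 → 1
  bit 3: 1 → 0
  bit 4: 0 → 1
  bit 5: 0 → 1
  bit 6: 1 → 0
  bit 7: 0 → 1
= 11101101


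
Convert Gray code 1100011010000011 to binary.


Gray code: 1100011010000011
MSB stays the same: 1
Each subsequent bit = prev_binary XOR current_gray:
  B[1] = 1 XOR 1 = 0
  B[2] = 0 XOR 0 = 0
  B[3] = 0 XOR 0 = 0
  B[4] = 0 XOR 0 = 0
  B[5] = 0 XOR 1 = 1
  B[6] = 1 XOR 1 = 0
  B[7] = 0 XOR 0 = 0
  B[8] = 0 XOR 1 = 1
  B[9] = 1 XOR 0 = 1
  B[10] = 1 XOR 0 = 1
  B[11] = 1 XOR 0 = 1
  B[12] = 1 XOR 0 = 1
  B[13] = 1 XOR 0 = 1
  B[14] = 1 XOR 1 = 0
  B[15] = 0 XOR 1 = 1
= 1000010011111101 (34045 decimal)


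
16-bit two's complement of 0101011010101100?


Original: 0101011010101100
Step 1 - Invert all bits: 1010100101010011
Step 2 - Add 1: 1010100101010011 + 1
= 1010100101010100 (represents -22188)


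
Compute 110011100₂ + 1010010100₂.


Align and add column by column (LSB to MSB, carry propagating):
  00110011100
+ 01010010100
  -----------
  col 0: 0 + 0 + 0 (carry in) = 0 → bit 0, carry out 0
  col 1: 0 + 0 + 0 (carry in) = 0 → bit 0, carry out 0
  col 2: 1 + 1 + 0 (carry in) = 2 → bit 0, carry out 1
  col 3: 1 + 0 + 1 (carry in) = 2 → bit 0, carry out 1
  col 4: 1 + 1 + 1 (carry in) = 3 → bit 1, carry out 1
  col 5: 0 + 0 + 1 (carry in) = 1 → bit 1, carry out 0
  col 6: 0 + 0 + 0 (carry in) = 0 → bit 0, carry out 0
  col 7: 1 + 1 + 0 (carry in) = 2 → bit 0, carry out 1
  col 8: 1 + 0 + 1 (carry in) = 2 → bit 0, carry out 1
  col 9: 0 + 1 + 1 (carry in) = 2 → bit 0, carry out 1
  col 10: 0 + 0 + 1 (carry in) = 1 → bit 1, carry out 0
Reading bits MSB→LSB: 10000110000
Strip leading zeros: 10000110000
= 10000110000


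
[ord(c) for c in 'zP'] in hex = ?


String: 'zP'  (2 characters)
Per-character ASCII lookup:
  'z': lowercase starts at 97: 'z' = 97 + 25 = 122 → 0x7A
  'P': uppercase starts at 65: 'P' = 65 + 15 = 80 → 0x50
= 0x7A 0x50


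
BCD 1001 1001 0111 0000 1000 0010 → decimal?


Each 4-bit group → digit:
  1001 → 9
  1001 → 9
  0111 → 7
  0000 → 0
  1000 → 8
  0010 → 2
= 997082


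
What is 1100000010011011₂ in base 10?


Positional values:
Bit 0: 1 × 2^0 = 1
Bit 1: 1 × 2^1 = 2
Bit 3: 1 × 2^3 = 8
Bit 4: 1 × 2^4 = 16
Bit 7: 1 × 2^7 = 128
Bit 14: 1 × 2^14 = 16384
Bit 15: 1 × 2^15 = 32768
Sum = 1 + 2 + 8 + 16 + 128 + 16384 + 32768
= 49307


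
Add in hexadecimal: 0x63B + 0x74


Align and add column by column (LSB to MSB, each column mod 16 with carry):
  063B
+ 0074
  ----
  col 0: B(11) + 4(4) + 0 (carry in) = 15 → F(15), carry out 0
  col 1: 3(3) + 7(7) + 0 (carry in) = 10 → A(10), carry out 0
  col 2: 6(6) + 0(0) + 0 (carry in) = 6 → 6(6), carry out 0
  col 3: 0(0) + 0(0) + 0 (carry in) = 0 → 0(0), carry out 0
Reading digits MSB→LSB: 06AF
Strip leading zeros: 6AF
= 0x6AF


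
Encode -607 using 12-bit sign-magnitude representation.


Sign bit: 1 (negative)
Magnitude: 607 = 01001011111
= 101001011111


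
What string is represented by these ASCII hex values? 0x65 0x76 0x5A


Codes (hex): 0x65 0x76 0x5A
Per-code ASCII lookup:
  0x65 = 101  (range 97-122: lowercase, 101 - 97 = 4) → 'e'
  0x76 = 118  (range 97-122: lowercase, 118 - 97 = 21) → 'v'
  0x5A = 90  (range 65-90: uppercase, 90 - 65 = 25) → 'Z'
= 'evZ'


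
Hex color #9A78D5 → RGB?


Hex: #9A78D5
R = 9A₁₆ = 154
G = 78₁₆ = 120
B = D5₁₆ = 213
= RGB(154, 120, 213)


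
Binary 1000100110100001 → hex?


Group into 4-bit nibbles: 1000100110100001
  1000 = 8
  1001 = 9
  1010 = A
  0001 = 1
= 0x89A1


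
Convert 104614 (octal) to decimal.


Positional values:
Position 0: 4 × 8^0 = 4
Position 1: 1 × 8^1 = 8
Position 2: 6 × 8^2 = 384
Position 3: 4 × 8^3 = 2048
Position 4: 0 × 8^4 = 0
Position 5: 1 × 8^5 = 32768
Sum = 4 + 8 + 384 + 2048 + 0 + 32768
= 35212


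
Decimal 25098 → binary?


Divide by 2 repeatedly:
25098 ÷ 2 = 12549 remainder 0
12549 ÷ 2 = 6274 remainder 1
6274 ÷ 2 = 3137 remainder 0
3137 ÷ 2 = 1568 remainder 1
1568 ÷ 2 = 784 remainder 0
784 ÷ 2 = 392 remainder 0
392 ÷ 2 = 196 remainder 0
196 ÷ 2 = 98 remainder 0
98 ÷ 2 = 49 remainder 0
49 ÷ 2 = 24 remainder 1
24 ÷ 2 = 12 remainder 0
12 ÷ 2 = 6 remainder 0
6 ÷ 2 = 3 remainder 0
3 ÷ 2 = 1 remainder 1
1 ÷ 2 = 0 remainder 1
Reading remainders bottom-up:
= 110001000001010


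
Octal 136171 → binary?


Each octal digit → 3 binary bits:
  1 = 001
  3 = 011
  6 = 110
  1 = 001
  7 = 111
  1 = 001
Concatenate: 001 011 110 001 111 001
= 001011110001111001


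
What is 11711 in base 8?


Divide by 8 repeatedly:
11711 ÷ 8 = 1463 remainder 7
1463 ÷ 8 = 182 remainder 7
182 ÷ 8 = 22 remainder 6
22 ÷ 8 = 2 remainder 6
2 ÷ 8 = 0 remainder 2
Reading remainders bottom-up:
= 0o26677


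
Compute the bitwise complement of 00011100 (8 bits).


Original: 00011100
Invert all bits:
  bit 0: 0 → 1
  bit 1: 0 → 1
  bit 2: 0 → 1
  bit 3: 1 → 0
  bit 4: 1 → 0
  bit 5: 1 → 0
  bit 6: 0 → 1
  bit 7: 0 → 1
= 11100011


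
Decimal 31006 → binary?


Divide by 2 repeatedly:
31006 ÷ 2 = 15503 remainder 0
15503 ÷ 2 = 7751 remainder 1
7751 ÷ 2 = 3875 remainder 1
3875 ÷ 2 = 1937 remainder 1
1937 ÷ 2 = 968 remainder 1
968 ÷ 2 = 484 remainder 0
484 ÷ 2 = 242 remainder 0
242 ÷ 2 = 121 remainder 0
121 ÷ 2 = 60 remainder 1
60 ÷ 2 = 30 remainder 0
30 ÷ 2 = 15 remainder 0
15 ÷ 2 = 7 remainder 1
7 ÷ 2 = 3 remainder 1
3 ÷ 2 = 1 remainder 1
1 ÷ 2 = 0 remainder 1
Reading remainders bottom-up:
= 111100100011110


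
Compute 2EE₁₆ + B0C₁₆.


Align and add column by column (LSB to MSB, each column mod 16 with carry):
  02EE
+ 0B0C
  ----
  col 0: E(14) + C(12) + 0 (carry in) = 26 → A(10), carry out 1
  col 1: E(14) + 0(0) + 1 (carry in) = 15 → F(15), carry out 0
  col 2: 2(2) + B(11) + 0 (carry in) = 13 → D(13), carry out 0
  col 3: 0(0) + 0(0) + 0 (carry in) = 0 → 0(0), carry out 0
Reading digits MSB→LSB: 0DFA
Strip leading zeros: DFA
= 0xDFA


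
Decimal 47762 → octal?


Divide by 8 repeatedly:
47762 ÷ 8 = 5970 remainder 2
5970 ÷ 8 = 746 remainder 2
746 ÷ 8 = 93 remainder 2
93 ÷ 8 = 11 remainder 5
11 ÷ 8 = 1 remainder 3
1 ÷ 8 = 0 remainder 1
Reading remainders bottom-up:
= 0o135222


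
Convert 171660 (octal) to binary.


Each octal digit → 3 binary bits:
  1 = 001
  7 = 111
  1 = 001
  6 = 110
  6 = 110
  0 = 000
Concatenate: 001 111 001 110 110 000
= 001111001110110000


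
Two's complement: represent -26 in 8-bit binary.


Original: 00011010
Step 1 - Invert all bits: 11100101
Step 2 - Add 1: 11100101 + 1
= 11100110 (represents -26)


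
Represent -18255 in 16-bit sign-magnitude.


Sign bit: 1 (negative)
Magnitude: 18255 = 100011101001111
= 1100011101001111


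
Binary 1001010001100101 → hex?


Group into 4-bit nibbles: 1001010001100101
  1001 = 9
  0100 = 4
  0110 = 6
  0101 = 5
= 0x9465


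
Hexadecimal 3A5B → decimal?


Positional values:
Position 0: B × 16^0 = 11 × 1 = 11
Position 1: 5 × 16^1 = 5 × 16 = 80
Position 2: A × 16^2 = 10 × 256 = 2560
Position 3: 3 × 16^3 = 3 × 4096 = 12288
Sum = 11 + 80 + 2560 + 12288
= 14939


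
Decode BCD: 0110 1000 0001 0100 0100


Each 4-bit group → digit:
  0110 → 6
  1000 → 8
  0001 → 1
  0100 → 4
  0100 → 4
= 68144


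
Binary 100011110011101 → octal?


Group into 3-bit groups: 100011110011101
  100 = 4
  011 = 3
  110 = 6
  011 = 3
  101 = 5
= 0o43635


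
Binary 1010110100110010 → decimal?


Positional values:
Bit 1: 1 × 2^1 = 2
Bit 4: 1 × 2^4 = 16
Bit 5: 1 × 2^5 = 32
Bit 8: 1 × 2^8 = 256
Bit 10: 1 × 2^10 = 1024
Bit 11: 1 × 2^11 = 2048
Bit 13: 1 × 2^13 = 8192
Bit 15: 1 × 2^15 = 32768
Sum = 2 + 16 + 32 + 256 + 1024 + 2048 + 8192 + 32768
= 44338


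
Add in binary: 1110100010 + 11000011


Align and add column by column (LSB to MSB, carry propagating):
  01110100010
+ 00011000011
  -----------
  col 0: 0 + 1 + 0 (carry in) = 1 → bit 1, carry out 0
  col 1: 1 + 1 + 0 (carry in) = 2 → bit 0, carry out 1
  col 2: 0 + 0 + 1 (carry in) = 1 → bit 1, carry out 0
  col 3: 0 + 0 + 0 (carry in) = 0 → bit 0, carry out 0
  col 4: 0 + 0 + 0 (carry in) = 0 → bit 0, carry out 0
  col 5: 1 + 0 + 0 (carry in) = 1 → bit 1, carry out 0
  col 6: 0 + 1 + 0 (carry in) = 1 → bit 1, carry out 0
  col 7: 1 + 1 + 0 (carry in) = 2 → bit 0, carry out 1
  col 8: 1 + 0 + 1 (carry in) = 2 → bit 0, carry out 1
  col 9: 1 + 0 + 1 (carry in) = 2 → bit 0, carry out 1
  col 10: 0 + 0 + 1 (carry in) = 1 → bit 1, carry out 0
Reading bits MSB→LSB: 10001100101
Strip leading zeros: 10001100101
= 10001100101


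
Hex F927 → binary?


Each hex digit → 4 binary bits:
  F = 1111
  9 = 1001
  2 = 0010
  7 = 0111
Concatenate: 1111 1001 0010 0111
= 1111100100100111


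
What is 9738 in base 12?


Divide by 12 repeatedly:
9738 ÷ 12 = 811 remainder 6
811 ÷ 12 = 67 remainder 7
67 ÷ 12 = 5 remainder 7
5 ÷ 12 = 0 remainder 5
Reading remainders bottom-up:
= 5776


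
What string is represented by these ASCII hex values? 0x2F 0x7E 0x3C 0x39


Codes (hex): 0x2F 0x7E 0x3C 0x39
Per-code ASCII lookup:
  0x2F = 47  (special character) → '/'
  0x7E = 126  (special character) → '~'
  0x3C = 60  (special character) → '<'
  0x39 = 57  (range 48-57: digits, 57 - 48 = 9) → '9'
= '/~<9'


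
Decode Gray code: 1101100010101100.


Gray code: 1101100010101100
MSB stays the same: 1
Each subsequent bit = prev_binary XOR current_gray:
  B[1] = 1 XOR 1 = 0
  B[2] = 0 XOR 0 = 0
  B[3] = 0 XOR 1 = 1
  B[4] = 1 XOR 1 = 0
  B[5] = 0 XOR 0 = 0
  B[6] = 0 XOR 0 = 0
  B[7] = 0 XOR 0 = 0
  B[8] = 0 XOR 1 = 1
  B[9] = 1 XOR 0 = 1
  B[10] = 1 XOR 1 = 0
  B[11] = 0 XOR 0 = 0
  B[12] = 0 XOR 1 = 1
  B[13] = 1 XOR 1 = 0
  B[14] = 0 XOR 0 = 0
  B[15] = 0 XOR 0 = 0
= 1001000011001000 (37064 decimal)


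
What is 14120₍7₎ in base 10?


Positional values (base 7):
  0 × 7^0 = 0 × 1 = 0
  2 × 7^1 = 2 × 7 = 14
  1 × 7^2 = 1 × 49 = 49
  4 × 7^3 = 4 × 343 = 1372
  1 × 7^4 = 1 × 2401 = 2401
Sum = 0 + 14 + 49 + 1372 + 2401
= 3836


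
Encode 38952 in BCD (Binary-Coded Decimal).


Each digit → 4-bit binary:
  3 → 0011
  8 → 1000
  9 → 1001
  5 → 0101
  2 → 0010
= 0011 1000 1001 0101 0010


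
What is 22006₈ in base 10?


Positional values:
Position 0: 6 × 8^0 = 6
Position 1: 0 × 8^1 = 0
Position 2: 0 × 8^2 = 0
Position 3: 2 × 8^3 = 1024
Position 4: 2 × 8^4 = 8192
Sum = 6 + 0 + 0 + 1024 + 8192
= 9222


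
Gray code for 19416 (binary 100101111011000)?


Binary: 100101111011000
Gray code: G = B XOR (B >> 1)
B >> 1 = 010010111101100
100101111011000 XOR 010010111101100:
  1 XOR 0 = 1
  0 XOR 1 = 1
  0 XOR 0 = 0
  1 XOR 0 = 1
  0 XOR 1 = 1
  1 XOR 0 = 1
  1 XOR 1 = 0
  1 XOR 1 = 0
  1 XOR 1 = 0
  0 XOR 1 = 1
  1 XOR 0 = 1
  1 XOR 1 = 0
  0 XOR 1 = 1
  0 XOR 0 = 0
  0 XOR 0 = 0
= 110111000110100


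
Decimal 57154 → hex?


Divide by 16 repeatedly:
57154 ÷ 16 = 3572 remainder 2 (2)
3572 ÷ 16 = 223 remainder 4 (4)
223 ÷ 16 = 13 remainder 15 (F)
13 ÷ 16 = 0 remainder 13 (D)
Reading remainders bottom-up:
= 0xDF42


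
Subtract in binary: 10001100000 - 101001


Align and subtract column by column (LSB to MSB, borrowing when needed):
  10001100000
- 00000101001
  -----------
  col 0: (0 - 0 borrow-in) - 1 → borrow from next column: (0+2) - 1 = 1, borrow out 1
  col 1: (0 - 1 borrow-in) - 0 → borrow from next column: (-1+2) - 0 = 1, borrow out 1
  col 2: (0 - 1 borrow-in) - 0 → borrow from next column: (-1+2) - 0 = 1, borrow out 1
  col 3: (0 - 1 borrow-in) - 1 → borrow from next column: (-1+2) - 1 = 0, borrow out 1
  col 4: (0 - 1 borrow-in) - 0 → borrow from next column: (-1+2) - 0 = 1, borrow out 1
  col 5: (1 - 1 borrow-in) - 1 → borrow from next column: (0+2) - 1 = 1, borrow out 1
  col 6: (1 - 1 borrow-in) - 0 → 0 - 0 = 0, borrow out 0
  col 7: (0 - 0 borrow-in) - 0 → 0 - 0 = 0, borrow out 0
  col 8: (0 - 0 borrow-in) - 0 → 0 - 0 = 0, borrow out 0
  col 9: (0 - 0 borrow-in) - 0 → 0 - 0 = 0, borrow out 0
  col 10: (1 - 0 borrow-in) - 0 → 1 - 0 = 1, borrow out 0
Reading bits MSB→LSB: 10000110111
Strip leading zeros: 10000110111
= 10000110111


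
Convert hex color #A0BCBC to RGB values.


Hex: #A0BCBC
R = A0₁₆ = 160
G = BC₁₆ = 188
B = BC₁₆ = 188
= RGB(160, 188, 188)


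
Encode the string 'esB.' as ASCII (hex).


String: 'esB.'  (4 characters)
Per-character ASCII lookup:
  'e': lowercase starts at 97: 'e' = 97 + 4 = 101 → 0x65
  's': lowercase starts at 97: 's' = 97 + 18 = 115 → 0x73
  'B': uppercase starts at 65: 'B' = 65 + 1 = 66 → 0x42
  '.': special character: '.' = 46 → 0x2E
= 0x65 0x73 0x42 0x2E


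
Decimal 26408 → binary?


Divide by 2 repeatedly:
26408 ÷ 2 = 13204 remainder 0
13204 ÷ 2 = 6602 remainder 0
6602 ÷ 2 = 3301 remainder 0
3301 ÷ 2 = 1650 remainder 1
1650 ÷ 2 = 825 remainder 0
825 ÷ 2 = 412 remainder 1
412 ÷ 2 = 206 remainder 0
206 ÷ 2 = 103 remainder 0
103 ÷ 2 = 51 remainder 1
51 ÷ 2 = 25 remainder 1
25 ÷ 2 = 12 remainder 1
12 ÷ 2 = 6 remainder 0
6 ÷ 2 = 3 remainder 0
3 ÷ 2 = 1 remainder 1
1 ÷ 2 = 0 remainder 1
Reading remainders bottom-up:
= 110011100101000
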